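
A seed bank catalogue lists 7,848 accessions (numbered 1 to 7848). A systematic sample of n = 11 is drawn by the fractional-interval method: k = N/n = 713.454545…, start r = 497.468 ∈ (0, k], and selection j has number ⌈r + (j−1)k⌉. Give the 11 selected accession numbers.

498, 1211, 1925, 2638, 3352, 4065, 4779, 5492, 6206, 6919, 7633

j=1: r + 0k = 497.468 → ⌈·⌉ = 498
j=2: r + 1k = 1210.922545… → ⌈·⌉ = 1211
j=3: r + 2k = 1924.377090… → ⌈·⌉ = 1925
j=4: r + 3k = 2637.831636… → ⌈·⌉ = 2638
j=5: r + 4k = 3351.286181… → ⌈·⌉ = 3352
j=6: r + 5k = 4064.740727… → ⌈·⌉ = 4065
j=7: r + 6k = 4778.195272… → ⌈·⌉ = 4779
j=8: r + 7k = 5491.649818… → ⌈·⌉ = 5492
j=9: r + 8k = 6205.104363… → ⌈·⌉ = 6206
j=10: r + 9k = 6918.558909… → ⌈·⌉ = 6919
j=11: r + 10k = 7632.013454… → ⌈·⌉ = 7633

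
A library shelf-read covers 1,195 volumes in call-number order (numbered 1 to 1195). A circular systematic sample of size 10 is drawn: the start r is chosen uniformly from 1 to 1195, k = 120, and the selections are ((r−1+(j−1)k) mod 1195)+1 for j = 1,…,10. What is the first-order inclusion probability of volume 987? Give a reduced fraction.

For each position j, as r ranges over 1…1195 the j-th selection hits every volume exactly once, so volume 987 is selected for exactly 10 of the 1195 starts.
Inclusion probability = 10/1195 = 2/239.

2/239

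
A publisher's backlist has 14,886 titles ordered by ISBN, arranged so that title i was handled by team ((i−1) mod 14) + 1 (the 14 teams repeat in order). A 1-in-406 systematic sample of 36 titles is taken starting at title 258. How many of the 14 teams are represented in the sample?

1

Consecutive selections differ by k = 406, so their team numbers differ by 406 mod 14 = 0.
gcd(406, 14) = 14, so the sample visits 14/14 = 1 distinct residues mod 14.
Start 258 is team 6; the teams hit are 6.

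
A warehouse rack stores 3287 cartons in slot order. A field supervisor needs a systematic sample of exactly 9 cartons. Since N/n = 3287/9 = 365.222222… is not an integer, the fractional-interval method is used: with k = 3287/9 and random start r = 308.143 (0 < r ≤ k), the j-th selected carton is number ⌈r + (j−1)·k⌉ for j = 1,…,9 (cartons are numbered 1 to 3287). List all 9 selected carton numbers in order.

309, 674, 1039, 1404, 1770, 2135, 2500, 2865, 3230

j=1: r + 0k = 308.143 → ⌈·⌉ = 309
j=2: r + 1k = 673.365222… → ⌈·⌉ = 674
j=3: r + 2k = 1038.587444… → ⌈·⌉ = 1039
j=4: r + 3k = 1403.809666… → ⌈·⌉ = 1404
j=5: r + 4k = 1769.031888… → ⌈·⌉ = 1770
j=6: r + 5k = 2134.254111… → ⌈·⌉ = 2135
j=7: r + 6k = 2499.476333… → ⌈·⌉ = 2500
j=8: r + 7k = 2864.698555… → ⌈·⌉ = 2865
j=9: r + 8k = 3229.920777… → ⌈·⌉ = 3230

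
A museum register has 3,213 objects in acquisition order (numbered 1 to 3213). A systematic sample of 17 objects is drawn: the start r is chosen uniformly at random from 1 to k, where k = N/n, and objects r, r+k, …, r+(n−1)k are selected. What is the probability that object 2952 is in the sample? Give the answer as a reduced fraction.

1/189

k = 3213/17 = 189.
Object 2952 is selected iff r ≡ 2952 (mod 189); exactly one such r in {1,…,189}.
Inclusion probability = 1/189.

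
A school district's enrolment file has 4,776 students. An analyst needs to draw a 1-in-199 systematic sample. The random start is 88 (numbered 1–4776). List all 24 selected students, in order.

88, 287, 486, 685, 884, 1083, 1282, 1481, 1680, 1879, 2078, 2277, 2476, 2675, 2874, 3073, 3272, 3471, 3670, 3869, 4068, 4267, 4466, 4665

student 1: 88
student 2: 88 + 199 = 287
student 3: 287 + 199 = 486
student 4: 486 + 199 = 685
student 5: 685 + 199 = 884
student 6: 884 + 199 = 1083
student 7: 1083 + 199 = 1282
student 8: 1282 + 199 = 1481
student 9: 1481 + 199 = 1680
student 10: 1680 + 199 = 1879
student 11: 1879 + 199 = 2078
student 12: 2078 + 199 = 2277
student 13: 2277 + 199 = 2476
student 14: 2476 + 199 = 2675
student 15: 2675 + 199 = 2874
student 16: 2874 + 199 = 3073
student 17: 3073 + 199 = 3272
student 18: 3272 + 199 = 3471
student 19: 3471 + 199 = 3670
student 20: 3670 + 199 = 3869
student 21: 3869 + 199 = 4068
student 22: 4068 + 199 = 4267
student 23: 4267 + 199 = 4466
student 24: 4466 + 199 = 4665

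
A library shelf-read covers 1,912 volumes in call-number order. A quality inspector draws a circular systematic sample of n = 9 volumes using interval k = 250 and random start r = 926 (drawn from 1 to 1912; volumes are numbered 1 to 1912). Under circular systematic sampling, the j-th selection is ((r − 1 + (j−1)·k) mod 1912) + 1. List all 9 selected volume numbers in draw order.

Selection 1: 926
Selection 2: 926 + 250 = 1176
Selection 3: 1176 + 250 = 1426
Selection 4: 1426 + 250 = 1676
Selection 5: 1676 + 250 = 1926 → 1926 − 1912 = 14
Selection 6: 14 + 250 = 264
Selection 7: 264 + 250 = 514
Selection 8: 514 + 250 = 764
Selection 9: 764 + 250 = 1014

926, 1176, 1426, 1676, 14, 264, 514, 764, 1014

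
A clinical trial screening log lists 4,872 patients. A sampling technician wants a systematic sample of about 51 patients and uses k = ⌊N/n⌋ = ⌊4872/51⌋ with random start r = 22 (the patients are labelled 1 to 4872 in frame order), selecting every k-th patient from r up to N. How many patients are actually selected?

52

k = ⌊4872/51⌋ = 95
Achieved size = ⌊(4872 − 22)/95⌋ + 1 = ⌊4850/95⌋ + 1 = 51 + 1 = 52
(last selection: 22 + 51×95 = 4867 ≤ 4872; next would be 4962 > 4872)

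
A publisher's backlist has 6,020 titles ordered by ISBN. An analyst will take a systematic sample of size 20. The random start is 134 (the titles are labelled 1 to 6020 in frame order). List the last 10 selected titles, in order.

3144, 3445, 3746, 4047, 4348, 4649, 4950, 5251, 5552, 5853

k = N/n = 6020/20 = 301
11th selection = 134 + 10×301 = 3144
12th: 3144 + 301 = 3445
13th: 3445 + 301 = 3746
14th: 3746 + 301 = 4047
15th: 4047 + 301 = 4348
16th: 4348 + 301 = 4649
17th: 4649 + 301 = 4950
18th: 4950 + 301 = 5251
19th: 5251 + 301 = 5552
20th: 5552 + 301 = 5853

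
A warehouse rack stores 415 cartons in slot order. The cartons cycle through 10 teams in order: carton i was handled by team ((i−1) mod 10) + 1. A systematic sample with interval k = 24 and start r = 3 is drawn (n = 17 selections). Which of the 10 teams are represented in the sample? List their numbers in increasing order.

1, 3, 5, 7, 9

Consecutive selections differ by k = 24, so their team numbers differ by 24 mod 10 = 4.
gcd(24, 10) = 2, so the sample visits 10/2 = 5 distinct residues mod 10.
Start 3 is team 3; the teams hit are 1, 3, 5, 7, 9.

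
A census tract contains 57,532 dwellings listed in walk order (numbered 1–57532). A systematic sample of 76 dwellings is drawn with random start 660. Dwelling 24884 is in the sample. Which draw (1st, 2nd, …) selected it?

k = 57532/76 = 757
position = (24884 − 660)/757 + 1 = 24224/757 + 1 = 32 + 1 = 33

33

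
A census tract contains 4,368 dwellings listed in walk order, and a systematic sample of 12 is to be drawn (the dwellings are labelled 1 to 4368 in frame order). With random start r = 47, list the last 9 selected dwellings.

1139, 1503, 1867, 2231, 2595, 2959, 3323, 3687, 4051

k = N/n = 4368/12 = 364
4th selection = 47 + 3×364 = 1139
5th: 1139 + 364 = 1503
6th: 1503 + 364 = 1867
7th: 1867 + 364 = 2231
8th: 2231 + 364 = 2595
9th: 2595 + 364 = 2959
10th: 2959 + 364 = 3323
11th: 3323 + 364 = 3687
12th: 3687 + 364 = 4051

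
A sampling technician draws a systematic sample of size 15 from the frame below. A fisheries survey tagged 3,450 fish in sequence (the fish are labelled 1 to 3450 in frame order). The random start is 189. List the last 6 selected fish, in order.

k = N/n = 3450/15 = 230
10th selection = 189 + 9×230 = 2259
11th: 2259 + 230 = 2489
12th: 2489 + 230 = 2719
13th: 2719 + 230 = 2949
14th: 2949 + 230 = 3179
15th: 3179 + 230 = 3409

2259, 2489, 2719, 2949, 3179, 3409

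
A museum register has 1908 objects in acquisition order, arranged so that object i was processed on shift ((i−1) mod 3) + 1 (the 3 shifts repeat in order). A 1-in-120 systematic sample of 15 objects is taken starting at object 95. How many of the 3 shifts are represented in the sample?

1

Consecutive selections differ by k = 120, so their shift numbers differ by 120 mod 3 = 0.
gcd(120, 3) = 3, so the sample visits 3/3 = 1 distinct residues mod 3.
Start 95 is shift 2; the shifts hit are 2.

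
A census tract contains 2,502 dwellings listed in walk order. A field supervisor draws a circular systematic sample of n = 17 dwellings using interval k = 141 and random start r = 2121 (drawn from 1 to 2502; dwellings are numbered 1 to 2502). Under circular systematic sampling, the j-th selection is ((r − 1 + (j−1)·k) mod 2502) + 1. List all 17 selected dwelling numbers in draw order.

Selection 1: 2121
Selection 2: 2121 + 141 = 2262
Selection 3: 2262 + 141 = 2403
Selection 4: 2403 + 141 = 2544 → 2544 − 2502 = 42
Selection 5: 42 + 141 = 183
Selection 6: 183 + 141 = 324
Selection 7: 324 + 141 = 465
Selection 8: 465 + 141 = 606
Selection 9: 606 + 141 = 747
Selection 10: 747 + 141 = 888
Selection 11: 888 + 141 = 1029
Selection 12: 1029 + 141 = 1170
Selection 13: 1170 + 141 = 1311
Selection 14: 1311 + 141 = 1452
Selection 15: 1452 + 141 = 1593
Selection 16: 1593 + 141 = 1734
Selection 17: 1734 + 141 = 1875

2121, 2262, 2403, 42, 183, 324, 465, 606, 747, 888, 1029, 1170, 1311, 1452, 1593, 1734, 1875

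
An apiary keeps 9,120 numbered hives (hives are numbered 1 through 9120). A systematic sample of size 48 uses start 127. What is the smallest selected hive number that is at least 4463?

k = 9120/48 = 190
Steps past start: ⌈(4463 − 127)/190⌉ = ⌈4336/190⌉ = 23
Selected hive: 127 + 23×190 = 4497

4497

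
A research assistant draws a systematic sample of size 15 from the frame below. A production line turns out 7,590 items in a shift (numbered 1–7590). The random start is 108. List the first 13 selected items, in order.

108, 614, 1120, 1626, 2132, 2638, 3144, 3650, 4156, 4662, 5168, 5674, 6180

k = N/n = 7590/15 = 506
item 1: 108
item 2: 108 + 506 = 614
item 3: 614 + 506 = 1120
item 4: 1120 + 506 = 1626
item 5: 1626 + 506 = 2132
item 6: 2132 + 506 = 2638
item 7: 2638 + 506 = 3144
item 8: 3144 + 506 = 3650
item 9: 3650 + 506 = 4156
item 10: 4156 + 506 = 4662
item 11: 4662 + 506 = 5168
item 12: 5168 + 506 = 5674
item 13: 5674 + 506 = 6180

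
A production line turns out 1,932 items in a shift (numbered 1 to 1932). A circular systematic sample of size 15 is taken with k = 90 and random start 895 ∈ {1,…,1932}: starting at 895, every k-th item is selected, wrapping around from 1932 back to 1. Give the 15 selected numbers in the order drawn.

895, 985, 1075, 1165, 1255, 1345, 1435, 1525, 1615, 1705, 1795, 1885, 43, 133, 223

Selection 1: 895
Selection 2: 895 + 90 = 985
Selection 3: 985 + 90 = 1075
Selection 4: 1075 + 90 = 1165
Selection 5: 1165 + 90 = 1255
Selection 6: 1255 + 90 = 1345
Selection 7: 1345 + 90 = 1435
Selection 8: 1435 + 90 = 1525
Selection 9: 1525 + 90 = 1615
Selection 10: 1615 + 90 = 1705
Selection 11: 1705 + 90 = 1795
Selection 12: 1795 + 90 = 1885
Selection 13: 1885 + 90 = 1975 → 1975 − 1932 = 43
Selection 14: 43 + 90 = 133
Selection 15: 133 + 90 = 223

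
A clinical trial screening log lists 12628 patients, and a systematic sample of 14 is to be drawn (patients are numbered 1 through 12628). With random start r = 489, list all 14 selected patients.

k = N/n = 12628/14 = 902
patient 1: 489
patient 2: 489 + 902 = 1391
patient 3: 1391 + 902 = 2293
patient 4: 2293 + 902 = 3195
patient 5: 3195 + 902 = 4097
patient 6: 4097 + 902 = 4999
patient 7: 4999 + 902 = 5901
patient 8: 5901 + 902 = 6803
patient 9: 6803 + 902 = 7705
patient 10: 7705 + 902 = 8607
patient 11: 8607 + 902 = 9509
patient 12: 9509 + 902 = 10411
patient 13: 10411 + 902 = 11313
patient 14: 11313 + 902 = 12215

489, 1391, 2293, 3195, 4097, 4999, 5901, 6803, 7705, 8607, 9509, 10411, 11313, 12215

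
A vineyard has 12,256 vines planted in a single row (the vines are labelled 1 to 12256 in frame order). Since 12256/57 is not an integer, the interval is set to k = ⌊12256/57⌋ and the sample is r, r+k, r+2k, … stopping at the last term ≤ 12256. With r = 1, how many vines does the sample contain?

58

k = ⌊12256/57⌋ = 215
Achieved size = ⌊(12256 − 1)/215⌋ + 1 = ⌊12255/215⌋ + 1 = 57 + 1 = 58
(last selection: 1 + 57×215 = 12256 ≤ 12256; next would be 12471 > 12256)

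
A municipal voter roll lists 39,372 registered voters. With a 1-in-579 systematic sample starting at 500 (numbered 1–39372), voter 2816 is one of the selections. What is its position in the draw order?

5

k = 579
position = (2816 − 500)/579 + 1 = 2316/579 + 1 = 4 + 1 = 5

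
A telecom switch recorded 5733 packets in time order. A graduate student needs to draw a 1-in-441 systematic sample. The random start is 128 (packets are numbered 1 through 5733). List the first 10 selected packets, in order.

packet 1: 128
packet 2: 128 + 441 = 569
packet 3: 569 + 441 = 1010
packet 4: 1010 + 441 = 1451
packet 5: 1451 + 441 = 1892
packet 6: 1892 + 441 = 2333
packet 7: 2333 + 441 = 2774
packet 8: 2774 + 441 = 3215
packet 9: 3215 + 441 = 3656
packet 10: 3656 + 441 = 4097

128, 569, 1010, 1451, 1892, 2333, 2774, 3215, 3656, 4097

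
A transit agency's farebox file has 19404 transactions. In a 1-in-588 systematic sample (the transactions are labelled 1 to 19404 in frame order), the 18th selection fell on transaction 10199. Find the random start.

203

k = 588
r = 10199 − (18−1)×588 = 10199 − 9996 = 203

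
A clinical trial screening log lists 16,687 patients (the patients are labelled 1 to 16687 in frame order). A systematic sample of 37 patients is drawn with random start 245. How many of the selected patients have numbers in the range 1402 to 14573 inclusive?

k = 16687/37 = 451
First selection ≥ 1402: 245 + ⌈(1402−245)/451⌉·451 = 245 + 3×451 = 1598
Last selection ≤ 14573: 245 + ⌊(14573−245)/451⌋·451 = 245 + 31×451 = 14226
Count = 31 − 3 + 1 = 29

29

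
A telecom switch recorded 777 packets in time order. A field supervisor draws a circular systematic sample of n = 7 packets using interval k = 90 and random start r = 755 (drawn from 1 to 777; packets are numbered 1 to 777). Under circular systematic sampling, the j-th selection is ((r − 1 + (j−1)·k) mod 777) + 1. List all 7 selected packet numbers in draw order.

Selection 1: 755
Selection 2: 755 + 90 = 845 → 845 − 777 = 68
Selection 3: 68 + 90 = 158
Selection 4: 158 + 90 = 248
Selection 5: 248 + 90 = 338
Selection 6: 338 + 90 = 428
Selection 7: 428 + 90 = 518

755, 68, 158, 248, 338, 428, 518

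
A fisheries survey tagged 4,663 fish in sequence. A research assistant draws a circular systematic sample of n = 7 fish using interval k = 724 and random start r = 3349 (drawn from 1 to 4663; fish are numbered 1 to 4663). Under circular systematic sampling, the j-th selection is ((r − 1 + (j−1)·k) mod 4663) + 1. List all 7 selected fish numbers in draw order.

3349, 4073, 134, 858, 1582, 2306, 3030

Selection 1: 3349
Selection 2: 3349 + 724 = 4073
Selection 3: 4073 + 724 = 4797 → 4797 − 4663 = 134
Selection 4: 134 + 724 = 858
Selection 5: 858 + 724 = 1582
Selection 6: 1582 + 724 = 2306
Selection 7: 2306 + 724 = 3030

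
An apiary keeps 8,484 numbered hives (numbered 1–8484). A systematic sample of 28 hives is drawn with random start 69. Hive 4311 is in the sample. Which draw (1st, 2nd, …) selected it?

15

k = 8484/28 = 303
position = (4311 − 69)/303 + 1 = 4242/303 + 1 = 14 + 1 = 15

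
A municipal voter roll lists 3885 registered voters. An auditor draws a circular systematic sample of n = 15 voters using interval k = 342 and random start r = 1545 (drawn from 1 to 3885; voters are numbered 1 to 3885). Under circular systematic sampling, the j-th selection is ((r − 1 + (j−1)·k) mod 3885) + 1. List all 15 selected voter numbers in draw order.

1545, 1887, 2229, 2571, 2913, 3255, 3597, 54, 396, 738, 1080, 1422, 1764, 2106, 2448

Selection 1: 1545
Selection 2: 1545 + 342 = 1887
Selection 3: 1887 + 342 = 2229
Selection 4: 2229 + 342 = 2571
Selection 5: 2571 + 342 = 2913
Selection 6: 2913 + 342 = 3255
Selection 7: 3255 + 342 = 3597
Selection 8: 3597 + 342 = 3939 → 3939 − 3885 = 54
Selection 9: 54 + 342 = 396
Selection 10: 396 + 342 = 738
Selection 11: 738 + 342 = 1080
Selection 12: 1080 + 342 = 1422
Selection 13: 1422 + 342 = 1764
Selection 14: 1764 + 342 = 2106
Selection 15: 2106 + 342 = 2448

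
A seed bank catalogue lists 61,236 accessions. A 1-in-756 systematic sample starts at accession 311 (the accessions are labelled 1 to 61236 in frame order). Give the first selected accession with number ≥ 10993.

11651

k = 756
Steps past start: ⌈(10993 − 311)/756⌉ = ⌈10682/756⌉ = 15
Selected accession: 311 + 15×756 = 11651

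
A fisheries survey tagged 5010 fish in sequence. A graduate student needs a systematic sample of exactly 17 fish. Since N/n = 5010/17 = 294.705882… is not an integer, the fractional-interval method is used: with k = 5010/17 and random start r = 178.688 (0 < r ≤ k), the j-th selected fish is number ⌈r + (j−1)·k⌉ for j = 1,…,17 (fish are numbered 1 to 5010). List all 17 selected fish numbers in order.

j=1: r + 0k = 178.688 → ⌈·⌉ = 179
j=2: r + 1k = 473.393882… → ⌈·⌉ = 474
j=3: r + 2k = 768.099764… → ⌈·⌉ = 769
j=4: r + 3k = 1062.805647… → ⌈·⌉ = 1063
j=5: r + 4k = 1357.511529… → ⌈·⌉ = 1358
j=6: r + 5k = 1652.217411… → ⌈·⌉ = 1653
j=7: r + 6k = 1946.923294… → ⌈·⌉ = 1947
j=8: r + 7k = 2241.629176… → ⌈·⌉ = 2242
j=9: r + 8k = 2536.335058… → ⌈·⌉ = 2537
j=10: r + 9k = 2831.040941… → ⌈·⌉ = 2832
j=11: r + 10k = 3125.746823… → ⌈·⌉ = 3126
j=12: r + 11k = 3420.452705… → ⌈·⌉ = 3421
j=13: r + 12k = 3715.158588… → ⌈·⌉ = 3716
j=14: r + 13k = 4009.864470… → ⌈·⌉ = 4010
j=15: r + 14k = 4304.570352… → ⌈·⌉ = 4305
j=16: r + 15k = 4599.276235… → ⌈·⌉ = 4600
j=17: r + 16k = 4893.982117… → ⌈·⌉ = 4894

179, 474, 769, 1063, 1358, 1653, 1947, 2242, 2537, 2832, 3126, 3421, 3716, 4010, 4305, 4600, 4894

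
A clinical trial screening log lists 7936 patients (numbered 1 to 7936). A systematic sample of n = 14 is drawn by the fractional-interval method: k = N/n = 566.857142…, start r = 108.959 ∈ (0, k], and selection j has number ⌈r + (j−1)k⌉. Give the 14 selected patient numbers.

j=1: r + 0k = 108.959 → ⌈·⌉ = 109
j=2: r + 1k = 675.816142… → ⌈·⌉ = 676
j=3: r + 2k = 1242.673285… → ⌈·⌉ = 1243
j=4: r + 3k = 1809.530428… → ⌈·⌉ = 1810
j=5: r + 4k = 2376.387571… → ⌈·⌉ = 2377
j=6: r + 5k = 2943.244714… → ⌈·⌉ = 2944
j=7: r + 6k = 3510.101857… → ⌈·⌉ = 3511
j=8: r + 7k = 4076.959 → ⌈·⌉ = 4077
j=9: r + 8k = 4643.816142… → ⌈·⌉ = 4644
j=10: r + 9k = 5210.673285… → ⌈·⌉ = 5211
j=11: r + 10k = 5777.530428… → ⌈·⌉ = 5778
j=12: r + 11k = 6344.387571… → ⌈·⌉ = 6345
j=13: r + 12k = 6911.244714… → ⌈·⌉ = 6912
j=14: r + 13k = 7478.101857… → ⌈·⌉ = 7479

109, 676, 1243, 1810, 2377, 2944, 3511, 4077, 4644, 5211, 5778, 6345, 6912, 7479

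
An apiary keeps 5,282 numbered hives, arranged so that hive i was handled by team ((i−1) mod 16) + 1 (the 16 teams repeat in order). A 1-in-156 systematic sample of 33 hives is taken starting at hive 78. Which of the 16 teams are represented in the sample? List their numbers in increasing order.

2, 6, 10, 14

Consecutive selections differ by k = 156, so their team numbers differ by 156 mod 16 = 12.
gcd(156, 16) = 4, so the sample visits 16/4 = 4 distinct residues mod 16.
Start 78 is team 14; the teams hit are 2, 6, 10, 14.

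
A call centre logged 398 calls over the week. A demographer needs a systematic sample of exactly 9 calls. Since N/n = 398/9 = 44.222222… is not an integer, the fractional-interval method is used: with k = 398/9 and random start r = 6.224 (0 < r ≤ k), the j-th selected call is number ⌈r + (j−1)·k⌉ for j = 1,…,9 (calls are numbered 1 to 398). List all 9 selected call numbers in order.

j=1: r + 0k = 6.224 → ⌈·⌉ = 7
j=2: r + 1k = 50.446222… → ⌈·⌉ = 51
j=3: r + 2k = 94.668444… → ⌈·⌉ = 95
j=4: r + 3k = 138.890666… → ⌈·⌉ = 139
j=5: r + 4k = 183.112888… → ⌈·⌉ = 184
j=6: r + 5k = 227.335111… → ⌈·⌉ = 228
j=7: r + 6k = 271.557333… → ⌈·⌉ = 272
j=8: r + 7k = 315.779555… → ⌈·⌉ = 316
j=9: r + 8k = 360.001777… → ⌈·⌉ = 361

7, 51, 95, 139, 184, 228, 272, 316, 361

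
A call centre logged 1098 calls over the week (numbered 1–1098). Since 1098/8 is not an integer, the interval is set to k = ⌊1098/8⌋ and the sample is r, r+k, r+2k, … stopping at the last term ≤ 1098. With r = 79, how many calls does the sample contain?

k = ⌊1098/8⌋ = 137
Achieved size = ⌊(1098 − 79)/137⌋ + 1 = ⌊1019/137⌋ + 1 = 7 + 1 = 8
(last selection: 79 + 7×137 = 1038 ≤ 1098; next would be 1175 > 1098)

8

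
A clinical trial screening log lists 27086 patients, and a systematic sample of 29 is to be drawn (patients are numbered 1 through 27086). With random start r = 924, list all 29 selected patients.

k = N/n = 27086/29 = 934
patient 1: 924
patient 2: 924 + 934 = 1858
patient 3: 1858 + 934 = 2792
patient 4: 2792 + 934 = 3726
patient 5: 3726 + 934 = 4660
patient 6: 4660 + 934 = 5594
patient 7: 5594 + 934 = 6528
patient 8: 6528 + 934 = 7462
patient 9: 7462 + 934 = 8396
patient 10: 8396 + 934 = 9330
patient 11: 9330 + 934 = 10264
patient 12: 10264 + 934 = 11198
patient 13: 11198 + 934 = 12132
patient 14: 12132 + 934 = 13066
patient 15: 13066 + 934 = 14000
patient 16: 14000 + 934 = 14934
patient 17: 14934 + 934 = 15868
patient 18: 15868 + 934 = 16802
patient 19: 16802 + 934 = 17736
patient 20: 17736 + 934 = 18670
patient 21: 18670 + 934 = 19604
patient 22: 19604 + 934 = 20538
patient 23: 20538 + 934 = 21472
patient 24: 21472 + 934 = 22406
patient 25: 22406 + 934 = 23340
patient 26: 23340 + 934 = 24274
patient 27: 24274 + 934 = 25208
patient 28: 25208 + 934 = 26142
patient 29: 26142 + 934 = 27076

924, 1858, 2792, 3726, 4660, 5594, 6528, 7462, 8396, 9330, 10264, 11198, 12132, 13066, 14000, 14934, 15868, 16802, 17736, 18670, 19604, 20538, 21472, 22406, 23340, 24274, 25208, 26142, 27076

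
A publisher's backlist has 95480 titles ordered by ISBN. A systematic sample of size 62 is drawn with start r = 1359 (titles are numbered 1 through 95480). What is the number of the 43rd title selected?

66039

k = 95480/62 = 1540
43rd selection = r + (43−1)·k = 1359 + 42×1540 = 1359 + 64680 = 66039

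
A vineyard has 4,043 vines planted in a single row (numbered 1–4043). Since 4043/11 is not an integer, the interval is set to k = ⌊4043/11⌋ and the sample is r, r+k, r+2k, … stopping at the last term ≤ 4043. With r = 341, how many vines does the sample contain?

k = ⌊4043/11⌋ = 367
Achieved size = ⌊(4043 − 341)/367⌋ + 1 = ⌊3702/367⌋ + 1 = 10 + 1 = 11
(last selection: 341 + 10×367 = 4011 ≤ 4043; next would be 4378 > 4043)

11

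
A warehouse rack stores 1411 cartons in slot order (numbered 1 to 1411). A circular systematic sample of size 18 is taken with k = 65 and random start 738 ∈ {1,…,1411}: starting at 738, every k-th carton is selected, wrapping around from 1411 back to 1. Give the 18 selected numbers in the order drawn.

Selection 1: 738
Selection 2: 738 + 65 = 803
Selection 3: 803 + 65 = 868
Selection 4: 868 + 65 = 933
Selection 5: 933 + 65 = 998
Selection 6: 998 + 65 = 1063
Selection 7: 1063 + 65 = 1128
Selection 8: 1128 + 65 = 1193
Selection 9: 1193 + 65 = 1258
Selection 10: 1258 + 65 = 1323
Selection 11: 1323 + 65 = 1388
Selection 12: 1388 + 65 = 1453 → 1453 − 1411 = 42
Selection 13: 42 + 65 = 107
Selection 14: 107 + 65 = 172
Selection 15: 172 + 65 = 237
Selection 16: 237 + 65 = 302
Selection 17: 302 + 65 = 367
Selection 18: 367 + 65 = 432

738, 803, 868, 933, 998, 1063, 1128, 1193, 1258, 1323, 1388, 42, 107, 172, 237, 302, 367, 432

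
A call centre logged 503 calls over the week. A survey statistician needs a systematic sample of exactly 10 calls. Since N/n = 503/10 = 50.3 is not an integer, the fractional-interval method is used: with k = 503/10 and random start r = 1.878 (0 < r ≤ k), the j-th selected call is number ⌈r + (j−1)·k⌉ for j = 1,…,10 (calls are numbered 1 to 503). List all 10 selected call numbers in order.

2, 53, 103, 153, 204, 254, 304, 354, 405, 455

j=1: r + 0k = 1.878 → ⌈·⌉ = 2
j=2: r + 1k = 52.178 → ⌈·⌉ = 53
j=3: r + 2k = 102.478 → ⌈·⌉ = 103
j=4: r + 3k = 152.778 → ⌈·⌉ = 153
j=5: r + 4k = 203.078 → ⌈·⌉ = 204
j=6: r + 5k = 253.378 → ⌈·⌉ = 254
j=7: r + 6k = 303.678 → ⌈·⌉ = 304
j=8: r + 7k = 353.978 → ⌈·⌉ = 354
j=9: r + 8k = 404.278 → ⌈·⌉ = 405
j=10: r + 9k = 454.578 → ⌈·⌉ = 455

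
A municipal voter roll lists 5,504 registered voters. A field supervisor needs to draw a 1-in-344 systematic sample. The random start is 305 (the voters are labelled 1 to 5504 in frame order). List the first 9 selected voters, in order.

305, 649, 993, 1337, 1681, 2025, 2369, 2713, 3057

voter 1: 305
voter 2: 305 + 344 = 649
voter 3: 649 + 344 = 993
voter 4: 993 + 344 = 1337
voter 5: 1337 + 344 = 1681
voter 6: 1681 + 344 = 2025
voter 7: 2025 + 344 = 2369
voter 8: 2369 + 344 = 2713
voter 9: 2713 + 344 = 3057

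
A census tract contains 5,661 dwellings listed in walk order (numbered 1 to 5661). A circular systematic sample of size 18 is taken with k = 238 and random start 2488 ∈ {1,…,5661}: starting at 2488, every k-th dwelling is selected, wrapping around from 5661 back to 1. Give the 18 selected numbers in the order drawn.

2488, 2726, 2964, 3202, 3440, 3678, 3916, 4154, 4392, 4630, 4868, 5106, 5344, 5582, 159, 397, 635, 873

Selection 1: 2488
Selection 2: 2488 + 238 = 2726
Selection 3: 2726 + 238 = 2964
Selection 4: 2964 + 238 = 3202
Selection 5: 3202 + 238 = 3440
Selection 6: 3440 + 238 = 3678
Selection 7: 3678 + 238 = 3916
Selection 8: 3916 + 238 = 4154
Selection 9: 4154 + 238 = 4392
Selection 10: 4392 + 238 = 4630
Selection 11: 4630 + 238 = 4868
Selection 12: 4868 + 238 = 5106
Selection 13: 5106 + 238 = 5344
Selection 14: 5344 + 238 = 5582
Selection 15: 5582 + 238 = 5820 → 5820 − 5661 = 159
Selection 16: 159 + 238 = 397
Selection 17: 397 + 238 = 635
Selection 18: 635 + 238 = 873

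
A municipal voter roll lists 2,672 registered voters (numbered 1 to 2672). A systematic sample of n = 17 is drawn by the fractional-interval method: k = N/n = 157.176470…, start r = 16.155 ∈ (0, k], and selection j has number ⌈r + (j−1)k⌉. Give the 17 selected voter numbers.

17, 174, 331, 488, 645, 803, 960, 1117, 1274, 1431, 1588, 1746, 1903, 2060, 2217, 2374, 2531

j=1: r + 0k = 16.155 → ⌈·⌉ = 17
j=2: r + 1k = 173.331470… → ⌈·⌉ = 174
j=3: r + 2k = 330.507941… → ⌈·⌉ = 331
j=4: r + 3k = 487.684411… → ⌈·⌉ = 488
j=5: r + 4k = 644.860882… → ⌈·⌉ = 645
j=6: r + 5k = 802.037352… → ⌈·⌉ = 803
j=7: r + 6k = 959.213823… → ⌈·⌉ = 960
j=8: r + 7k = 1116.390294… → ⌈·⌉ = 1117
j=9: r + 8k = 1273.566764… → ⌈·⌉ = 1274
j=10: r + 9k = 1430.743235… → ⌈·⌉ = 1431
j=11: r + 10k = 1587.919705… → ⌈·⌉ = 1588
j=12: r + 11k = 1745.096176… → ⌈·⌉ = 1746
j=13: r + 12k = 1902.272647… → ⌈·⌉ = 1903
j=14: r + 13k = 2059.449117… → ⌈·⌉ = 2060
j=15: r + 14k = 2216.625588… → ⌈·⌉ = 2217
j=16: r + 15k = 2373.802058… → ⌈·⌉ = 2374
j=17: r + 16k = 2530.978529… → ⌈·⌉ = 2531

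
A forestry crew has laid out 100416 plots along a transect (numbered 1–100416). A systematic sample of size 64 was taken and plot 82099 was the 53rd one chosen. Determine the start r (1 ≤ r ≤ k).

k = 100416/64 = 1569
r = 82099 − (53−1)×1569 = 82099 − 81588 = 511

511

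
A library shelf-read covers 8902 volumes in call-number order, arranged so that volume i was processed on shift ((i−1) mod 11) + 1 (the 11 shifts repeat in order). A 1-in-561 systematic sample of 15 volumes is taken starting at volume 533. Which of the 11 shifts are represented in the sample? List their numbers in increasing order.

5

Consecutive selections differ by k = 561, so their shift numbers differ by 561 mod 11 = 0.
gcd(561, 11) = 11, so the sample visits 11/11 = 1 distinct residues mod 11.
Start 533 is shift 5; the shifts hit are 5.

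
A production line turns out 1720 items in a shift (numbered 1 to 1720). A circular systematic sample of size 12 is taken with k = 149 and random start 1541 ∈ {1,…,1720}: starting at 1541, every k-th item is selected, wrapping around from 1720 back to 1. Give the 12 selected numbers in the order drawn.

1541, 1690, 119, 268, 417, 566, 715, 864, 1013, 1162, 1311, 1460

Selection 1: 1541
Selection 2: 1541 + 149 = 1690
Selection 3: 1690 + 149 = 1839 → 1839 − 1720 = 119
Selection 4: 119 + 149 = 268
Selection 5: 268 + 149 = 417
Selection 6: 417 + 149 = 566
Selection 7: 566 + 149 = 715
Selection 8: 715 + 149 = 864
Selection 9: 864 + 149 = 1013
Selection 10: 1013 + 149 = 1162
Selection 11: 1162 + 149 = 1311
Selection 12: 1311 + 149 = 1460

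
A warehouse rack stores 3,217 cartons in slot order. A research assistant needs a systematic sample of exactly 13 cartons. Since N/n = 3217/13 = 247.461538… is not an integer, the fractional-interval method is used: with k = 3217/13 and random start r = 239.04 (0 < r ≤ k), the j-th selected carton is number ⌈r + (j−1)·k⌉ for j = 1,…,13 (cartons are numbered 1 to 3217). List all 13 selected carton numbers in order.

240, 487, 734, 982, 1229, 1477, 1724, 1972, 2219, 2467, 2714, 2962, 3209

j=1: r + 0k = 239.04 → ⌈·⌉ = 240
j=2: r + 1k = 486.501538… → ⌈·⌉ = 487
j=3: r + 2k = 733.963076… → ⌈·⌉ = 734
j=4: r + 3k = 981.424615… → ⌈·⌉ = 982
j=5: r + 4k = 1228.886153… → ⌈·⌉ = 1229
j=6: r + 5k = 1476.347692… → ⌈·⌉ = 1477
j=7: r + 6k = 1723.809230… → ⌈·⌉ = 1724
j=8: r + 7k = 1971.270769… → ⌈·⌉ = 1972
j=9: r + 8k = 2218.732307… → ⌈·⌉ = 2219
j=10: r + 9k = 2466.193846… → ⌈·⌉ = 2467
j=11: r + 10k = 2713.655384… → ⌈·⌉ = 2714
j=12: r + 11k = 2961.116923… → ⌈·⌉ = 2962
j=13: r + 12k = 3208.578461… → ⌈·⌉ = 3209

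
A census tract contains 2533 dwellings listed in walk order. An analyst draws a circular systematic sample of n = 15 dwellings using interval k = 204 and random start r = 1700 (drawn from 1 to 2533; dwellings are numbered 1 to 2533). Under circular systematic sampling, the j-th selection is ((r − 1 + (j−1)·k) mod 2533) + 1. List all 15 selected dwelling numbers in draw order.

1700, 1904, 2108, 2312, 2516, 187, 391, 595, 799, 1003, 1207, 1411, 1615, 1819, 2023

Selection 1: 1700
Selection 2: 1700 + 204 = 1904
Selection 3: 1904 + 204 = 2108
Selection 4: 2108 + 204 = 2312
Selection 5: 2312 + 204 = 2516
Selection 6: 2516 + 204 = 2720 → 2720 − 2533 = 187
Selection 7: 187 + 204 = 391
Selection 8: 391 + 204 = 595
Selection 9: 595 + 204 = 799
Selection 10: 799 + 204 = 1003
Selection 11: 1003 + 204 = 1207
Selection 12: 1207 + 204 = 1411
Selection 13: 1411 + 204 = 1615
Selection 14: 1615 + 204 = 1819
Selection 15: 1819 + 204 = 2023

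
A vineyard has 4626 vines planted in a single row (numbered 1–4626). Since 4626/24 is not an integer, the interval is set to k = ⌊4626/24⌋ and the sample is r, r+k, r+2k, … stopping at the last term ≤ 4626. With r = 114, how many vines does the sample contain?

k = ⌊4626/24⌋ = 192
Achieved size = ⌊(4626 − 114)/192⌋ + 1 = ⌊4512/192⌋ + 1 = 23 + 1 = 24
(last selection: 114 + 23×192 = 4530 ≤ 4626; next would be 4722 > 4626)

24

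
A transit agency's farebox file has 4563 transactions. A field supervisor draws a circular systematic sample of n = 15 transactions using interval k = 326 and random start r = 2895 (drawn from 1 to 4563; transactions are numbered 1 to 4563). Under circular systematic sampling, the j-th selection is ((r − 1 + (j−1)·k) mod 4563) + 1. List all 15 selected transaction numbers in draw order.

2895, 3221, 3547, 3873, 4199, 4525, 288, 614, 940, 1266, 1592, 1918, 2244, 2570, 2896

Selection 1: 2895
Selection 2: 2895 + 326 = 3221
Selection 3: 3221 + 326 = 3547
Selection 4: 3547 + 326 = 3873
Selection 5: 3873 + 326 = 4199
Selection 6: 4199 + 326 = 4525
Selection 7: 4525 + 326 = 4851 → 4851 − 4563 = 288
Selection 8: 288 + 326 = 614
Selection 9: 614 + 326 = 940
Selection 10: 940 + 326 = 1266
Selection 11: 1266 + 326 = 1592
Selection 12: 1592 + 326 = 1918
Selection 13: 1918 + 326 = 2244
Selection 14: 2244 + 326 = 2570
Selection 15: 2570 + 326 = 2896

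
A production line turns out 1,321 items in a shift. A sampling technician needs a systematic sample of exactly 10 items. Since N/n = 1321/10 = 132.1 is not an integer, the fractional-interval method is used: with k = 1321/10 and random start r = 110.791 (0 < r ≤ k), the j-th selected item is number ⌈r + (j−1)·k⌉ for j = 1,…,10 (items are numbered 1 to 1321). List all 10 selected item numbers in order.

111, 243, 375, 508, 640, 772, 904, 1036, 1168, 1300

j=1: r + 0k = 110.791 → ⌈·⌉ = 111
j=2: r + 1k = 242.891 → ⌈·⌉ = 243
j=3: r + 2k = 374.991 → ⌈·⌉ = 375
j=4: r + 3k = 507.091 → ⌈·⌉ = 508
j=5: r + 4k = 639.191 → ⌈·⌉ = 640
j=6: r + 5k = 771.291 → ⌈·⌉ = 772
j=7: r + 6k = 903.391 → ⌈·⌉ = 904
j=8: r + 7k = 1035.491 → ⌈·⌉ = 1036
j=9: r + 8k = 1167.591 → ⌈·⌉ = 1168
j=10: r + 9k = 1299.691 → ⌈·⌉ = 1300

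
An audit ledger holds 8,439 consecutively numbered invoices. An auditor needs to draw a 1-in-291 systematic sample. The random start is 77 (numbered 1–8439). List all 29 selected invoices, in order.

invoice 1: 77
invoice 2: 77 + 291 = 368
invoice 3: 368 + 291 = 659
invoice 4: 659 + 291 = 950
invoice 5: 950 + 291 = 1241
invoice 6: 1241 + 291 = 1532
invoice 7: 1532 + 291 = 1823
invoice 8: 1823 + 291 = 2114
invoice 9: 2114 + 291 = 2405
invoice 10: 2405 + 291 = 2696
invoice 11: 2696 + 291 = 2987
invoice 12: 2987 + 291 = 3278
invoice 13: 3278 + 291 = 3569
invoice 14: 3569 + 291 = 3860
invoice 15: 3860 + 291 = 4151
invoice 16: 4151 + 291 = 4442
invoice 17: 4442 + 291 = 4733
invoice 18: 4733 + 291 = 5024
invoice 19: 5024 + 291 = 5315
invoice 20: 5315 + 291 = 5606
invoice 21: 5606 + 291 = 5897
invoice 22: 5897 + 291 = 6188
invoice 23: 6188 + 291 = 6479
invoice 24: 6479 + 291 = 6770
invoice 25: 6770 + 291 = 7061
invoice 26: 7061 + 291 = 7352
invoice 27: 7352 + 291 = 7643
invoice 28: 7643 + 291 = 7934
invoice 29: 7934 + 291 = 8225

77, 368, 659, 950, 1241, 1532, 1823, 2114, 2405, 2696, 2987, 3278, 3569, 3860, 4151, 4442, 4733, 5024, 5315, 5606, 5897, 6188, 6479, 6770, 7061, 7352, 7643, 7934, 8225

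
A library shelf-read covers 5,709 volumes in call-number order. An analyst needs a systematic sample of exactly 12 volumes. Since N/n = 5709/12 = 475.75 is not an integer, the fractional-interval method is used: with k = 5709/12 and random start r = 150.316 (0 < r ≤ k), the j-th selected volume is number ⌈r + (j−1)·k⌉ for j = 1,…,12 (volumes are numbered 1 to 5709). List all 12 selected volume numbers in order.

j=1: r + 0k = 150.316 → ⌈·⌉ = 151
j=2: r + 1k = 626.066 → ⌈·⌉ = 627
j=3: r + 2k = 1101.816 → ⌈·⌉ = 1102
j=4: r + 3k = 1577.566 → ⌈·⌉ = 1578
j=5: r + 4k = 2053.316 → ⌈·⌉ = 2054
j=6: r + 5k = 2529.066 → ⌈·⌉ = 2530
j=7: r + 6k = 3004.816 → ⌈·⌉ = 3005
j=8: r + 7k = 3480.566 → ⌈·⌉ = 3481
j=9: r + 8k = 3956.316 → ⌈·⌉ = 3957
j=10: r + 9k = 4432.066 → ⌈·⌉ = 4433
j=11: r + 10k = 4907.816 → ⌈·⌉ = 4908
j=12: r + 11k = 5383.566 → ⌈·⌉ = 5384

151, 627, 1102, 1578, 2054, 2530, 3005, 3481, 3957, 4433, 4908, 5384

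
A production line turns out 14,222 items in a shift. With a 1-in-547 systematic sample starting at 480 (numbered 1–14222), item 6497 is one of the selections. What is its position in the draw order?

12

k = 547
position = (6497 − 480)/547 + 1 = 6017/547 + 1 = 11 + 1 = 12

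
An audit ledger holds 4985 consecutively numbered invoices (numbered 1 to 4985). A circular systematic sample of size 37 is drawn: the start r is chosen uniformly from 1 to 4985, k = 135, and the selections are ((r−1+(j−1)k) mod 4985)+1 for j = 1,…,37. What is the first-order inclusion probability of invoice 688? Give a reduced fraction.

37/4985

For each position j, as r ranges over 1…4985 the j-th selection hits every invoice exactly once, so invoice 688 is selected for exactly 37 of the 4985 starts.
Inclusion probability = 37/4985.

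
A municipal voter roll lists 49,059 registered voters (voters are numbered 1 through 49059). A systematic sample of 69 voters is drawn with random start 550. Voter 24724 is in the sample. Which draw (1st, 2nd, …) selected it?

35

k = 49059/69 = 711
position = (24724 − 550)/711 + 1 = 24174/711 + 1 = 34 + 1 = 35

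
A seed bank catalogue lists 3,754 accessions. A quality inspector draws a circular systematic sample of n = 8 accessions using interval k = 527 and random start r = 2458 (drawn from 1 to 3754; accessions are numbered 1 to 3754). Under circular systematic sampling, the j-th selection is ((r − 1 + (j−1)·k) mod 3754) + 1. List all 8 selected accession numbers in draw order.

2458, 2985, 3512, 285, 812, 1339, 1866, 2393

Selection 1: 2458
Selection 2: 2458 + 527 = 2985
Selection 3: 2985 + 527 = 3512
Selection 4: 3512 + 527 = 4039 → 4039 − 3754 = 285
Selection 5: 285 + 527 = 812
Selection 6: 812 + 527 = 1339
Selection 7: 1339 + 527 = 1866
Selection 8: 1866 + 527 = 2393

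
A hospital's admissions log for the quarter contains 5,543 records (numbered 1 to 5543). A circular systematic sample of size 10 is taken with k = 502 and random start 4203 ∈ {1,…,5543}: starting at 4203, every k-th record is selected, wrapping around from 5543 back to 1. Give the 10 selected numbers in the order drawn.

Selection 1: 4203
Selection 2: 4203 + 502 = 4705
Selection 3: 4705 + 502 = 5207
Selection 4: 5207 + 502 = 5709 → 5709 − 5543 = 166
Selection 5: 166 + 502 = 668
Selection 6: 668 + 502 = 1170
Selection 7: 1170 + 502 = 1672
Selection 8: 1672 + 502 = 2174
Selection 9: 2174 + 502 = 2676
Selection 10: 2676 + 502 = 3178

4203, 4705, 5207, 166, 668, 1170, 1672, 2174, 2676, 3178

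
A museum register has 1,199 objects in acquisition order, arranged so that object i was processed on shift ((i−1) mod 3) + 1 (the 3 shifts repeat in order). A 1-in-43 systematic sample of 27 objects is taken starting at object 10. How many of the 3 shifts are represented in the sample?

3

Consecutive selections differ by k = 43, so their shift numbers differ by 43 mod 3 = 1.
gcd(43, 3) = 1, so the sample visits 3/1 = 3 distinct residues mod 3.
Start 10 is shift 1; the shifts hit are 1, 2, 3.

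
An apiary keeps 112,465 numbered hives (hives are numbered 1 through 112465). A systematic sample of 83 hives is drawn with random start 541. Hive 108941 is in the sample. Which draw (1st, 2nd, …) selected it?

k = 112465/83 = 1355
position = (108941 − 541)/1355 + 1 = 108400/1355 + 1 = 80 + 1 = 81

81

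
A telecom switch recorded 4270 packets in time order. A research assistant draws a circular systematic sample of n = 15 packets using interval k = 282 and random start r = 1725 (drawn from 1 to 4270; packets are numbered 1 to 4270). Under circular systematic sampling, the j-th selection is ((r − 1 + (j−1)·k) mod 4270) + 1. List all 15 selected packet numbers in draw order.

1725, 2007, 2289, 2571, 2853, 3135, 3417, 3699, 3981, 4263, 275, 557, 839, 1121, 1403

Selection 1: 1725
Selection 2: 1725 + 282 = 2007
Selection 3: 2007 + 282 = 2289
Selection 4: 2289 + 282 = 2571
Selection 5: 2571 + 282 = 2853
Selection 6: 2853 + 282 = 3135
Selection 7: 3135 + 282 = 3417
Selection 8: 3417 + 282 = 3699
Selection 9: 3699 + 282 = 3981
Selection 10: 3981 + 282 = 4263
Selection 11: 4263 + 282 = 4545 → 4545 − 4270 = 275
Selection 12: 275 + 282 = 557
Selection 13: 557 + 282 = 839
Selection 14: 839 + 282 = 1121
Selection 15: 1121 + 282 = 1403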